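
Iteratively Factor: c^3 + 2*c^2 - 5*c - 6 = (c + 1)*(c^2 + c - 6) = (c + 1)*(c + 3)*(c - 2)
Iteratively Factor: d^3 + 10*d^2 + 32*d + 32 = (d + 2)*(d^2 + 8*d + 16) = (d + 2)*(d + 4)*(d + 4)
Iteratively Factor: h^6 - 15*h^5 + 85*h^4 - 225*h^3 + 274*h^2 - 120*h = (h - 5)*(h^5 - 10*h^4 + 35*h^3 - 50*h^2 + 24*h) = (h - 5)*(h - 3)*(h^4 - 7*h^3 + 14*h^2 - 8*h) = (h - 5)*(h - 4)*(h - 3)*(h^3 - 3*h^2 + 2*h) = h*(h - 5)*(h - 4)*(h - 3)*(h^2 - 3*h + 2) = h*(h - 5)*(h - 4)*(h - 3)*(h - 1)*(h - 2)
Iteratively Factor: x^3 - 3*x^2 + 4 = (x + 1)*(x^2 - 4*x + 4) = (x - 2)*(x + 1)*(x - 2)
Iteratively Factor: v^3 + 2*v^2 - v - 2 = (v + 1)*(v^2 + v - 2) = (v - 1)*(v + 1)*(v + 2)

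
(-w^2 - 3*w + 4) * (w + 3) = -w^3 - 6*w^2 - 5*w + 12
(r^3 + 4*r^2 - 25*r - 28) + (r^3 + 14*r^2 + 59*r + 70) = 2*r^3 + 18*r^2 + 34*r + 42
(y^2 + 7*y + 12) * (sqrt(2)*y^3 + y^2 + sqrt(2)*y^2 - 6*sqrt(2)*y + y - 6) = sqrt(2)*y^5 + y^4 + 8*sqrt(2)*y^4 + 8*y^3 + 13*sqrt(2)*y^3 - 30*sqrt(2)*y^2 + 13*y^2 - 72*sqrt(2)*y - 30*y - 72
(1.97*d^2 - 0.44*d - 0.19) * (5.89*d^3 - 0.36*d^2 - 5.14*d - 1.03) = 11.6033*d^5 - 3.3008*d^4 - 11.0865*d^3 + 0.3009*d^2 + 1.4298*d + 0.1957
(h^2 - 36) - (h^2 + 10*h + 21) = -10*h - 57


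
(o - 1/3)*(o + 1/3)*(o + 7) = o^3 + 7*o^2 - o/9 - 7/9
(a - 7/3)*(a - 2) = a^2 - 13*a/3 + 14/3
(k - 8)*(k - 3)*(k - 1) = k^3 - 12*k^2 + 35*k - 24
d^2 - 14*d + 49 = (d - 7)^2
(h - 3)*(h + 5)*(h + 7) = h^3 + 9*h^2 - h - 105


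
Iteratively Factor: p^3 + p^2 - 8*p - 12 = (p + 2)*(p^2 - p - 6) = (p + 2)^2*(p - 3)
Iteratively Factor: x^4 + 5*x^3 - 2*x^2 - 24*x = (x)*(x^3 + 5*x^2 - 2*x - 24) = x*(x + 4)*(x^2 + x - 6) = x*(x + 3)*(x + 4)*(x - 2)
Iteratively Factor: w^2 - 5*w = (w)*(w - 5)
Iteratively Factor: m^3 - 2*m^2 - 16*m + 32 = (m + 4)*(m^2 - 6*m + 8) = (m - 2)*(m + 4)*(m - 4)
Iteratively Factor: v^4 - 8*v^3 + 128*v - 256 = (v + 4)*(v^3 - 12*v^2 + 48*v - 64) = (v - 4)*(v + 4)*(v^2 - 8*v + 16) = (v - 4)^2*(v + 4)*(v - 4)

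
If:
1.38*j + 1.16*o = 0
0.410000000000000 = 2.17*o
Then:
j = -0.16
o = 0.19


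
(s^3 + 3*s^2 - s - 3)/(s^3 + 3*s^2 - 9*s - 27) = (s^2 - 1)/(s^2 - 9)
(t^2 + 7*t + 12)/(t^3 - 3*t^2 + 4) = (t^2 + 7*t + 12)/(t^3 - 3*t^2 + 4)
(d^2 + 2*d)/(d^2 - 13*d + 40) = d*(d + 2)/(d^2 - 13*d + 40)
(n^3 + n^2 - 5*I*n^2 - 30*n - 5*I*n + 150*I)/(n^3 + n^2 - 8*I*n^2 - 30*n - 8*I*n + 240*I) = (n - 5*I)/(n - 8*I)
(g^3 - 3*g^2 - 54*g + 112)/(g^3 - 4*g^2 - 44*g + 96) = (g + 7)/(g + 6)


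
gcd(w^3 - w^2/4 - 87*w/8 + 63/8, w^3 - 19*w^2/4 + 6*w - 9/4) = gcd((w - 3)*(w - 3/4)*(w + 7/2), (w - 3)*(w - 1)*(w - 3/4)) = w^2 - 15*w/4 + 9/4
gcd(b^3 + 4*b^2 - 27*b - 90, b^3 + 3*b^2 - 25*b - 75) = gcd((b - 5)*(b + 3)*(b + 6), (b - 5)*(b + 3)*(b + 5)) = b^2 - 2*b - 15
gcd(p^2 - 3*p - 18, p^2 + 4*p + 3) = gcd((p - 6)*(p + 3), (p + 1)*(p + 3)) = p + 3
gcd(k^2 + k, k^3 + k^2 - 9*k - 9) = k + 1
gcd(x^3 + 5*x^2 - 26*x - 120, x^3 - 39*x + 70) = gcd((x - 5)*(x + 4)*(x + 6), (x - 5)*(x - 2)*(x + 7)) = x - 5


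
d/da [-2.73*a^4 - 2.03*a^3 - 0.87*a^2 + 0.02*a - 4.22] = -10.92*a^3 - 6.09*a^2 - 1.74*a + 0.02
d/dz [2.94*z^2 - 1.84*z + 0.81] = 5.88*z - 1.84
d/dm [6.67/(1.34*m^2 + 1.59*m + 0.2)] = (-17.8756*m - 10.6053)/(1.34*m^2 + 1.59*m + 0.2)^2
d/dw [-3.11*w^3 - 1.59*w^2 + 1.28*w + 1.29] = -9.33*w^2 - 3.18*w + 1.28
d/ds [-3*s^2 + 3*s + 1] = 3 - 6*s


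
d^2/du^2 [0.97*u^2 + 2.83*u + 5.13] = 1.94000000000000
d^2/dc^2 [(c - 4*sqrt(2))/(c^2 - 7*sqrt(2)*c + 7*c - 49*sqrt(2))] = 2*((c - 4*sqrt(2))*(2*c - 7*sqrt(2) + 7)^2 + (-3*c - 7 + 11*sqrt(2))*(c^2 - 7*sqrt(2)*c + 7*c - 49*sqrt(2)))/(c^2 - 7*sqrt(2)*c + 7*c - 49*sqrt(2))^3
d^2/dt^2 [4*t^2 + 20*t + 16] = 8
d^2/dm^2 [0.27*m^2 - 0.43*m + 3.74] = 0.540000000000000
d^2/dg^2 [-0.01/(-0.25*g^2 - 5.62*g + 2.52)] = (-0.00125*g^2 - 0.0281*g + 0.01*(0.5*g + 5.62)*(1.0*g + 11.24) + 0.0126)/(0.25*g^2 + 5.62*g - 2.52)^3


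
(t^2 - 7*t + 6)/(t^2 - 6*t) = (t - 1)/t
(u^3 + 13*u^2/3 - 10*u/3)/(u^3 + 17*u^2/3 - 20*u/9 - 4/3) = 3*u*(u + 5)/(3*u^2 + 19*u + 6)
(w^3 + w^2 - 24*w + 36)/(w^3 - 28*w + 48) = (w - 3)/(w - 4)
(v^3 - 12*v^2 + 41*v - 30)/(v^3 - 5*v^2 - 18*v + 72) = (v^2 - 6*v + 5)/(v^2 + v - 12)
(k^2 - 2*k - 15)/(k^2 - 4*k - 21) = (k - 5)/(k - 7)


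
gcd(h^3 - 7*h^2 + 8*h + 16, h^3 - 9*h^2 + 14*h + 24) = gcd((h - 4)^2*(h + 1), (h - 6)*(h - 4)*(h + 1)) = h^2 - 3*h - 4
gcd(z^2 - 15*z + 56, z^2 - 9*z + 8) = z - 8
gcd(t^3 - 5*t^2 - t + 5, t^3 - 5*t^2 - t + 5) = t^3 - 5*t^2 - t + 5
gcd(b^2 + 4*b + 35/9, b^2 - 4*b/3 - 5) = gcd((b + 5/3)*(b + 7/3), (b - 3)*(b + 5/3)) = b + 5/3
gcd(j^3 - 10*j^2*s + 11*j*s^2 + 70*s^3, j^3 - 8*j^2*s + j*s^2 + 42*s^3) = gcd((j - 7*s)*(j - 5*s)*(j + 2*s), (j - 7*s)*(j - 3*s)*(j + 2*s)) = -j^2 + 5*j*s + 14*s^2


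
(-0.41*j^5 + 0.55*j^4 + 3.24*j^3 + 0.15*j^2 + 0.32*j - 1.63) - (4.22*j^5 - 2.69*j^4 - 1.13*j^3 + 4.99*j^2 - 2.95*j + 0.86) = -4.63*j^5 + 3.24*j^4 + 4.37*j^3 - 4.84*j^2 + 3.27*j - 2.49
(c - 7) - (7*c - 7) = -6*c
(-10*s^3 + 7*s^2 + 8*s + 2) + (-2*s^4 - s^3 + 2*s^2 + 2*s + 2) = -2*s^4 - 11*s^3 + 9*s^2 + 10*s + 4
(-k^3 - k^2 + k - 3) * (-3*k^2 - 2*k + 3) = 3*k^5 + 5*k^4 - 4*k^3 + 4*k^2 + 9*k - 9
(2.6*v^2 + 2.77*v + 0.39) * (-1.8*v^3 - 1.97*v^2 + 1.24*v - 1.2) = -4.68*v^5 - 10.108*v^4 - 2.9349*v^3 - 0.4535*v^2 - 2.8404*v - 0.468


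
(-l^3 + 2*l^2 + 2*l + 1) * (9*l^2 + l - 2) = -9*l^5 + 17*l^4 + 22*l^3 + 7*l^2 - 3*l - 2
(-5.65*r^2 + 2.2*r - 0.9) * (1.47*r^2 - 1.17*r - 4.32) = -8.3055*r^4 + 9.8445*r^3 + 20.511*r^2 - 8.451*r + 3.888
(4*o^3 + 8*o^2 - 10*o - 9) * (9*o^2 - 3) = 36*o^5 + 72*o^4 - 102*o^3 - 105*o^2 + 30*o + 27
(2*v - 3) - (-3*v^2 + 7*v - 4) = 3*v^2 - 5*v + 1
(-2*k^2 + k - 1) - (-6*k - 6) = -2*k^2 + 7*k + 5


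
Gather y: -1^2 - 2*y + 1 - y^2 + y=-y^2 - y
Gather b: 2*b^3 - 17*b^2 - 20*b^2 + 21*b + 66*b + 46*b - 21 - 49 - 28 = 2*b^3 - 37*b^2 + 133*b - 98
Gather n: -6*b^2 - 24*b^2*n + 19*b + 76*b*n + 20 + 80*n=-6*b^2 + 19*b + n*(-24*b^2 + 76*b + 80) + 20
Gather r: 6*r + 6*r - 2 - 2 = 12*r - 4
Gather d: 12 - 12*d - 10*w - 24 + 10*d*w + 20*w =d*(10*w - 12) + 10*w - 12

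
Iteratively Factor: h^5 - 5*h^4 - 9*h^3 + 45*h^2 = (h + 3)*(h^4 - 8*h^3 + 15*h^2) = (h - 3)*(h + 3)*(h^3 - 5*h^2) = h*(h - 3)*(h + 3)*(h^2 - 5*h) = h^2*(h - 3)*(h + 3)*(h - 5)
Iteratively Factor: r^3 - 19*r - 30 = (r - 5)*(r^2 + 5*r + 6) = (r - 5)*(r + 2)*(r + 3)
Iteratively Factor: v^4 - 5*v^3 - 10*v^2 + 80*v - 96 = (v + 4)*(v^3 - 9*v^2 + 26*v - 24) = (v - 3)*(v + 4)*(v^2 - 6*v + 8) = (v - 4)*(v - 3)*(v + 4)*(v - 2)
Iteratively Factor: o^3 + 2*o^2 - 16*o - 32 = (o + 4)*(o^2 - 2*o - 8) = (o + 2)*(o + 4)*(o - 4)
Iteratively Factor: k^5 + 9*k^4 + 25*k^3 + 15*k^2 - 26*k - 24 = (k + 1)*(k^4 + 8*k^3 + 17*k^2 - 2*k - 24) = (k - 1)*(k + 1)*(k^3 + 9*k^2 + 26*k + 24) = (k - 1)*(k + 1)*(k + 4)*(k^2 + 5*k + 6) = (k - 1)*(k + 1)*(k + 2)*(k + 4)*(k + 3)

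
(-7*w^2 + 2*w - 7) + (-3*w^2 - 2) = -10*w^2 + 2*w - 9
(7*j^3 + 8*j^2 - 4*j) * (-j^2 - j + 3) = -7*j^5 - 15*j^4 + 17*j^3 + 28*j^2 - 12*j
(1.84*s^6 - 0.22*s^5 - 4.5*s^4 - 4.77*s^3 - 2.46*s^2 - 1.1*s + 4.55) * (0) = 0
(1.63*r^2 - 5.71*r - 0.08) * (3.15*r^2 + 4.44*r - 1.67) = 5.1345*r^4 - 10.7493*r^3 - 28.3265*r^2 + 9.1805*r + 0.1336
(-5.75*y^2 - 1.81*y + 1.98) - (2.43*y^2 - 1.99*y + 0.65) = -8.18*y^2 + 0.18*y + 1.33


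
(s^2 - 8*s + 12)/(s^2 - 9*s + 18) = (s - 2)/(s - 3)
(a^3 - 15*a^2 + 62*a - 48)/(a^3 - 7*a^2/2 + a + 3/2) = 2*(a^2 - 14*a + 48)/(2*a^2 - 5*a - 3)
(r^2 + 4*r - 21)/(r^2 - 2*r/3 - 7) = 3*(r + 7)/(3*r + 7)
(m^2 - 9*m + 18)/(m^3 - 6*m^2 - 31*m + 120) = (m - 6)/(m^2 - 3*m - 40)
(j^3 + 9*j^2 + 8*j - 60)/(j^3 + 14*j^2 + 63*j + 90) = (j - 2)/(j + 3)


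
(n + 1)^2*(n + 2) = n^3 + 4*n^2 + 5*n + 2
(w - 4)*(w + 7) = w^2 + 3*w - 28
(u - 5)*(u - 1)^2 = u^3 - 7*u^2 + 11*u - 5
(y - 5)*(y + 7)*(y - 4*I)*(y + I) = y^4 + 2*y^3 - 3*I*y^3 - 31*y^2 - 6*I*y^2 + 8*y + 105*I*y - 140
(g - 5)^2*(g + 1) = g^3 - 9*g^2 + 15*g + 25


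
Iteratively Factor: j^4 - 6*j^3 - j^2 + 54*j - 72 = (j - 2)*(j^3 - 4*j^2 - 9*j + 36) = (j - 3)*(j - 2)*(j^2 - j - 12) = (j - 4)*(j - 3)*(j - 2)*(j + 3)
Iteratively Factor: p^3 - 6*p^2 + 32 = (p - 4)*(p^2 - 2*p - 8) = (p - 4)*(p + 2)*(p - 4)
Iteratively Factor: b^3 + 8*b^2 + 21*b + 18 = (b + 3)*(b^2 + 5*b + 6) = (b + 2)*(b + 3)*(b + 3)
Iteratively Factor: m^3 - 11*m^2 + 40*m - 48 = (m - 4)*(m^2 - 7*m + 12) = (m - 4)*(m - 3)*(m - 4)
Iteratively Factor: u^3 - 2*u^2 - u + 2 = (u + 1)*(u^2 - 3*u + 2) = (u - 2)*(u + 1)*(u - 1)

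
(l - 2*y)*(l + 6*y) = l^2 + 4*l*y - 12*y^2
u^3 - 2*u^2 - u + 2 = (u - 2)*(u - 1)*(u + 1)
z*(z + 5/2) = z^2 + 5*z/2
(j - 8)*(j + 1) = j^2 - 7*j - 8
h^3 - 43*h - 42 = (h - 7)*(h + 1)*(h + 6)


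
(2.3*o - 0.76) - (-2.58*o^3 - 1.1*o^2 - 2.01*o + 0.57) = 2.58*o^3 + 1.1*o^2 + 4.31*o - 1.33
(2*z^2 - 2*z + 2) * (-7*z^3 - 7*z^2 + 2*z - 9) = -14*z^5 + 4*z^3 - 36*z^2 + 22*z - 18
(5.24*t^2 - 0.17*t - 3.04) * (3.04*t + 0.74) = 15.9296*t^3 + 3.3608*t^2 - 9.3674*t - 2.2496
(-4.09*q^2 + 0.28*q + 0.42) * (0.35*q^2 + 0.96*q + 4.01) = -1.4315*q^4 - 3.8284*q^3 - 15.9851*q^2 + 1.526*q + 1.6842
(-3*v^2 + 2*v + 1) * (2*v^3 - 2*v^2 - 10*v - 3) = -6*v^5 + 10*v^4 + 28*v^3 - 13*v^2 - 16*v - 3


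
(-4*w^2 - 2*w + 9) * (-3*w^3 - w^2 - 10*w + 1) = 12*w^5 + 10*w^4 + 15*w^3 + 7*w^2 - 92*w + 9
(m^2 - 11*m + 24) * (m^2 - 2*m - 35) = m^4 - 13*m^3 + 11*m^2 + 337*m - 840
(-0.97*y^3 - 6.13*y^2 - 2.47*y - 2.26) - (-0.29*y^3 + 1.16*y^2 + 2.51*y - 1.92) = -0.68*y^3 - 7.29*y^2 - 4.98*y - 0.34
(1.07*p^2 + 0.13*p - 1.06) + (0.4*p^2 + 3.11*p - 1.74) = 1.47*p^2 + 3.24*p - 2.8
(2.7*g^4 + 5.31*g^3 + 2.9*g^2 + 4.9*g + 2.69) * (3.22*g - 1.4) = 8.694*g^5 + 13.3182*g^4 + 1.904*g^3 + 11.718*g^2 + 1.8018*g - 3.766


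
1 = 1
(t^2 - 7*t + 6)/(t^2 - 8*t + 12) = (t - 1)/(t - 2)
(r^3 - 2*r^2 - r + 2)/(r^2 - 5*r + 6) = (r^2 - 1)/(r - 3)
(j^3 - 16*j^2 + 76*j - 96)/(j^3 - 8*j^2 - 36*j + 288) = (j - 2)/(j + 6)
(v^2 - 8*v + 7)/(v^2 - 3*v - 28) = (v - 1)/(v + 4)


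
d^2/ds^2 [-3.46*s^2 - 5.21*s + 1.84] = -6.92000000000000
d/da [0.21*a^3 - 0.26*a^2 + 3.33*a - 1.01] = 0.63*a^2 - 0.52*a + 3.33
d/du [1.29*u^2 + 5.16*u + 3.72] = 2.58*u + 5.16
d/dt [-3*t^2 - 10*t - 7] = -6*t - 10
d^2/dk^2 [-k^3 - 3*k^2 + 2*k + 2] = -6*k - 6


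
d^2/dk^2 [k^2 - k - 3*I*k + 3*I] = 2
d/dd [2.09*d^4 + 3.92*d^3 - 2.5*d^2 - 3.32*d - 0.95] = 8.36*d^3 + 11.76*d^2 - 5.0*d - 3.32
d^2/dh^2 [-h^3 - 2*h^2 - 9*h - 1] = -6*h - 4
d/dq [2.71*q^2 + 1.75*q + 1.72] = 5.42*q + 1.75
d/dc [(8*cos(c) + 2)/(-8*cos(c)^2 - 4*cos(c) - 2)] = 2*(8*sin(c)^2 - 4*cos(c) - 7)*sin(c)/(4*cos(c)^2 + 2*cos(c) + 1)^2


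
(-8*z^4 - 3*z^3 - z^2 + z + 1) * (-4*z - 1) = 32*z^5 + 20*z^4 + 7*z^3 - 3*z^2 - 5*z - 1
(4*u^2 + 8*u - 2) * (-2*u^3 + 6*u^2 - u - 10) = -8*u^5 + 8*u^4 + 48*u^3 - 60*u^2 - 78*u + 20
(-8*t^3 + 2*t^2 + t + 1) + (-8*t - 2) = -8*t^3 + 2*t^2 - 7*t - 1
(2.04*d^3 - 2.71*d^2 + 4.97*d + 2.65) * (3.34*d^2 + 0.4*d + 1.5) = 6.8136*d^5 - 8.2354*d^4 + 18.5758*d^3 + 6.774*d^2 + 8.515*d + 3.975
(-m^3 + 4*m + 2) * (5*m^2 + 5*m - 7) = -5*m^5 - 5*m^4 + 27*m^3 + 30*m^2 - 18*m - 14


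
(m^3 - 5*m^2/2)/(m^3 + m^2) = (m - 5/2)/(m + 1)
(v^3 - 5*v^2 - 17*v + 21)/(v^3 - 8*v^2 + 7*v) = (v + 3)/v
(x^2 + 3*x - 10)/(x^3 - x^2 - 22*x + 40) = 1/(x - 4)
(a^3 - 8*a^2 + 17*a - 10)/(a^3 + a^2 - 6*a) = (a^2 - 6*a + 5)/(a*(a + 3))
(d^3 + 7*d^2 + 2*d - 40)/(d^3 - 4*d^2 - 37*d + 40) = (d^2 + 2*d - 8)/(d^2 - 9*d + 8)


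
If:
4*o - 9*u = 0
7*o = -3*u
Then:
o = 0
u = 0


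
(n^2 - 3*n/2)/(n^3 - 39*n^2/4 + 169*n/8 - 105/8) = 4*n/(4*n^2 - 33*n + 35)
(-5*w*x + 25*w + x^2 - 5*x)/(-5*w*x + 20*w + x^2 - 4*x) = (x - 5)/(x - 4)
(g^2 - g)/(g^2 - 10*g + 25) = g*(g - 1)/(g^2 - 10*g + 25)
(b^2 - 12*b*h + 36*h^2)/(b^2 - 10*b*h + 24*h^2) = (b - 6*h)/(b - 4*h)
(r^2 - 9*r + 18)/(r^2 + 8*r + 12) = (r^2 - 9*r + 18)/(r^2 + 8*r + 12)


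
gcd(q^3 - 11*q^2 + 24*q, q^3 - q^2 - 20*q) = q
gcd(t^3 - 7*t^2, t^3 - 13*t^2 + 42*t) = t^2 - 7*t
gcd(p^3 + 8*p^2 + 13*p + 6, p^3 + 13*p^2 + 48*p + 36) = p^2 + 7*p + 6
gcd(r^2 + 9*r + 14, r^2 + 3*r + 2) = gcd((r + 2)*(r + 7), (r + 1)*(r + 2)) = r + 2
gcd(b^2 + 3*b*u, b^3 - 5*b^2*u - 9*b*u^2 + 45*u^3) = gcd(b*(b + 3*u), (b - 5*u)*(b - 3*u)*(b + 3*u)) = b + 3*u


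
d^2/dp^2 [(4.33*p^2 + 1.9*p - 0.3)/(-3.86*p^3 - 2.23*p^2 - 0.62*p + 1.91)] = (-129.030536*p^6 - 169.85544*p^5 + 17.684976*p^4 - 403.439116*p^3 - 265.492914*p^2 - 32.79666*p - 33.306286)/(57.512456*p^9 + 99.678324*p^8 + 85.299438*p^7 - 42.264125*p^6 - 84.944442*p^5 - 53.349153*p^4 + 26.63873*p^3 + 22.203177*p^2 + 6.785466*p - 6.967871)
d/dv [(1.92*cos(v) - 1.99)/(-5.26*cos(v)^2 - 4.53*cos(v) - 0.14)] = (-10.0992*cos(v)^2 + 20.9348*cos(v) + 9.2835)*sin(v)/(27.6676*cos(v)^4 + 47.6556*cos(v)^3 + 21.9937*cos(v)^2 + 1.2684*cos(v) + 0.0196)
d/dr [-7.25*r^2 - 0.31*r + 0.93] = -14.5*r - 0.31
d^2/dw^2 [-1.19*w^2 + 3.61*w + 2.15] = -2.38000000000000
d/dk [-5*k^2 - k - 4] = -10*k - 1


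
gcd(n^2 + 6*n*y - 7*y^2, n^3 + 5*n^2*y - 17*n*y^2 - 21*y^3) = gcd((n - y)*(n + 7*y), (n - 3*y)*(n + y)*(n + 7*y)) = n + 7*y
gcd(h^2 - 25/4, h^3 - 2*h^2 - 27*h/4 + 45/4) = h + 5/2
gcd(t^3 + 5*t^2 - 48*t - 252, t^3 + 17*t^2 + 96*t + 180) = t^2 + 12*t + 36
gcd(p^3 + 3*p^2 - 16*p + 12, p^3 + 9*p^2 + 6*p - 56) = p - 2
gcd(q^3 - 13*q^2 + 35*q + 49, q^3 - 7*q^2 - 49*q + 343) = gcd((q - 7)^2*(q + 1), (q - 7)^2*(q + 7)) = q^2 - 14*q + 49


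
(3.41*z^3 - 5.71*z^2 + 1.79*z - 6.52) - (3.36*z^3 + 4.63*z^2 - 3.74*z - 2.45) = 0.0500000000000003*z^3 - 10.34*z^2 + 5.53*z - 4.07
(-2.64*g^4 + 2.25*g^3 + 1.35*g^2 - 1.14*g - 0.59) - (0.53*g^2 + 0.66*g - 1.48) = -2.64*g^4 + 2.25*g^3 + 0.82*g^2 - 1.8*g + 0.89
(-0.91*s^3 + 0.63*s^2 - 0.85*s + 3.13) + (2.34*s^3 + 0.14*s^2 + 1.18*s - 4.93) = 1.43*s^3 + 0.77*s^2 + 0.33*s - 1.8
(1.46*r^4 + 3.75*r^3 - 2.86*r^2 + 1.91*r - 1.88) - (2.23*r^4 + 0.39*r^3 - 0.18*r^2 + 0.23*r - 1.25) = -0.77*r^4 + 3.36*r^3 - 2.68*r^2 + 1.68*r - 0.63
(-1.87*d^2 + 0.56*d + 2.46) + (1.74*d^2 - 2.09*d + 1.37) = -0.13*d^2 - 1.53*d + 3.83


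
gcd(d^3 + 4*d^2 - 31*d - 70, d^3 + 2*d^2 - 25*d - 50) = d^2 - 3*d - 10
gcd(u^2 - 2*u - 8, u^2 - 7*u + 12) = u - 4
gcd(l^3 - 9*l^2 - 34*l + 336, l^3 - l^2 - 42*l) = l^2 - l - 42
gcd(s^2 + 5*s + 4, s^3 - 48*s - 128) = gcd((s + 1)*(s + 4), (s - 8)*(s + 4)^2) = s + 4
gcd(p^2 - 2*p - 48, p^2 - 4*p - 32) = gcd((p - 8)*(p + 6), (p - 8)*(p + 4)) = p - 8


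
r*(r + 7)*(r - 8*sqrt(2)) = r^3 - 8*sqrt(2)*r^2 + 7*r^2 - 56*sqrt(2)*r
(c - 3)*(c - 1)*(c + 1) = c^3 - 3*c^2 - c + 3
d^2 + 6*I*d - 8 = (d + 2*I)*(d + 4*I)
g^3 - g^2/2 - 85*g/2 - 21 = (g - 7)*(g + 1/2)*(g + 6)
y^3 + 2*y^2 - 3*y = y*(y - 1)*(y + 3)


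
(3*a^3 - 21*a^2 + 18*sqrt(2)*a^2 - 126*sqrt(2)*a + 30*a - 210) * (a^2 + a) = 3*a^5 - 18*a^4 + 18*sqrt(2)*a^4 - 108*sqrt(2)*a^3 + 9*a^3 - 180*a^2 - 126*sqrt(2)*a^2 - 210*a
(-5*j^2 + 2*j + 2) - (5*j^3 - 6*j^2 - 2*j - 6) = -5*j^3 + j^2 + 4*j + 8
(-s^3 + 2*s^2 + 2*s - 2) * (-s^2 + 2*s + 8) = s^5 - 4*s^4 - 6*s^3 + 22*s^2 + 12*s - 16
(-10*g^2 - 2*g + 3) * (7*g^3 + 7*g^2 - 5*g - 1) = -70*g^5 - 84*g^4 + 57*g^3 + 41*g^2 - 13*g - 3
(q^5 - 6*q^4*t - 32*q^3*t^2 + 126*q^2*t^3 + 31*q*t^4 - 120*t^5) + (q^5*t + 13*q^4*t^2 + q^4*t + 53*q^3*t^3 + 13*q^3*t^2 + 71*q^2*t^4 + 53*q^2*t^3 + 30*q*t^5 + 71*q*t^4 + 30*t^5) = q^5*t + q^5 + 13*q^4*t^2 - 5*q^4*t + 53*q^3*t^3 - 19*q^3*t^2 + 71*q^2*t^4 + 179*q^2*t^3 + 30*q*t^5 + 102*q*t^4 - 90*t^5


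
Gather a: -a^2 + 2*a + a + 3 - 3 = -a^2 + 3*a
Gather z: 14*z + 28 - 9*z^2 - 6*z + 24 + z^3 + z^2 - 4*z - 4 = z^3 - 8*z^2 + 4*z + 48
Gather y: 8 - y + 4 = 12 - y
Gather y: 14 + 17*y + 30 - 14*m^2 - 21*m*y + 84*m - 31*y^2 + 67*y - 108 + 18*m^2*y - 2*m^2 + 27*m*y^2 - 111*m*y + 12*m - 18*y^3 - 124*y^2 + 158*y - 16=-16*m^2 + 96*m - 18*y^3 + y^2*(27*m - 155) + y*(18*m^2 - 132*m + 242) - 80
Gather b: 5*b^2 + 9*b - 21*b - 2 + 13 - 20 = 5*b^2 - 12*b - 9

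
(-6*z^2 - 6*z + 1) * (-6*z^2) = 36*z^4 + 36*z^3 - 6*z^2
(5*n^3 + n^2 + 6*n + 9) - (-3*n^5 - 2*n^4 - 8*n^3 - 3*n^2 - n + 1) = 3*n^5 + 2*n^4 + 13*n^3 + 4*n^2 + 7*n + 8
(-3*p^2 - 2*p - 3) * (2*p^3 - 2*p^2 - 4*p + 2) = -6*p^5 + 2*p^4 + 10*p^3 + 8*p^2 + 8*p - 6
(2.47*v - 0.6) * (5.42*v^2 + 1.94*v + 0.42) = 13.3874*v^3 + 1.5398*v^2 - 0.1266*v - 0.252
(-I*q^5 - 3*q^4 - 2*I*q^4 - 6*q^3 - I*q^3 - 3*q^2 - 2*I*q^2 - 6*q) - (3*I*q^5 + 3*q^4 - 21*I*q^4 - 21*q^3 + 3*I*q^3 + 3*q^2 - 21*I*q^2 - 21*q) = -4*I*q^5 - 6*q^4 + 19*I*q^4 + 15*q^3 - 4*I*q^3 - 6*q^2 + 19*I*q^2 + 15*q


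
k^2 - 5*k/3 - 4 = (k - 3)*(k + 4/3)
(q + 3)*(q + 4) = q^2 + 7*q + 12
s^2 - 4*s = s*(s - 4)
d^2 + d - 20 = (d - 4)*(d + 5)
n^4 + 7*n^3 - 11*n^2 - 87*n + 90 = (n - 3)*(n - 1)*(n + 5)*(n + 6)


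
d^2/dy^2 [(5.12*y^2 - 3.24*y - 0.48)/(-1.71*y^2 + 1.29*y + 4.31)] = (1.4210854715202e-14*y^4 - 3.64024799999999*y^3 - 217.988064*y^2 + 136.921752*y - 217.574584)/(5.000211*y^6 - 11.316267*y^5 - 29.27178*y^4 + 54.897885*y^3 + 73.77858*y^2 - 71.889507*y - 80.062991)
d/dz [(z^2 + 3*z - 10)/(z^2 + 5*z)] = 2/z^2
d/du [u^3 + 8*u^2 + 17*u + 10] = 3*u^2 + 16*u + 17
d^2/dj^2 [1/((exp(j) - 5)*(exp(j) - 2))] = (4*exp(3*j) - 21*exp(2*j) + 9*exp(j) + 70)*exp(j)/(exp(6*j) - 21*exp(5*j) + 177*exp(4*j) - 763*exp(3*j) + 1770*exp(2*j) - 2100*exp(j) + 1000)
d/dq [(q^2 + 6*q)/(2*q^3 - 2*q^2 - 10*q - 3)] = 2*(-q^4 - 12*q^3 + q^2 - 3*q - 9)/(4*q^6 - 8*q^5 - 36*q^4 + 28*q^3 + 112*q^2 + 60*q + 9)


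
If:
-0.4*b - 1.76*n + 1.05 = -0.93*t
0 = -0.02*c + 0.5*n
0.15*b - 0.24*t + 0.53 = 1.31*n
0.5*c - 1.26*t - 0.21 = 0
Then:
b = 21.21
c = 25.41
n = 1.02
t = 9.92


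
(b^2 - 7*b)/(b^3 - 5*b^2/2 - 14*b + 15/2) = 2*b*(b - 7)/(2*b^3 - 5*b^2 - 28*b + 15)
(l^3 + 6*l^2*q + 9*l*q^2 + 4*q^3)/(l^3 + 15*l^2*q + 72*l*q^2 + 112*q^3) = (l^2 + 2*l*q + q^2)/(l^2 + 11*l*q + 28*q^2)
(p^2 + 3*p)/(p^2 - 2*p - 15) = p/(p - 5)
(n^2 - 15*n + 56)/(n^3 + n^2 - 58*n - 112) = (n - 7)/(n^2 + 9*n + 14)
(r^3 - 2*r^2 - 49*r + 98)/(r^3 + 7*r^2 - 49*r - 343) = (r - 2)/(r + 7)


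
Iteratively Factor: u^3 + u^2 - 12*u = (u)*(u^2 + u - 12) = u*(u - 3)*(u + 4)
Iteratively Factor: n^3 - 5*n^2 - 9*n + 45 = (n + 3)*(n^2 - 8*n + 15) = (n - 5)*(n + 3)*(n - 3)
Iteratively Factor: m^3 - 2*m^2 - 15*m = (m - 5)*(m^2 + 3*m) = m*(m - 5)*(m + 3)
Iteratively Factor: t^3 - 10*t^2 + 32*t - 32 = (t - 2)*(t^2 - 8*t + 16) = (t - 4)*(t - 2)*(t - 4)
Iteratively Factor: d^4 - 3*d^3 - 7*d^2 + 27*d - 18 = (d - 1)*(d^3 - 2*d^2 - 9*d + 18) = (d - 3)*(d - 1)*(d^2 + d - 6) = (d - 3)*(d - 2)*(d - 1)*(d + 3)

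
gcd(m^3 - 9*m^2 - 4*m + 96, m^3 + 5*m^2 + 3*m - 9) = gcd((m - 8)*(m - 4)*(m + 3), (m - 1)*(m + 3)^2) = m + 3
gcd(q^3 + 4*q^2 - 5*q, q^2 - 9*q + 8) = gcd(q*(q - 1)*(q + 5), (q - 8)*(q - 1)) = q - 1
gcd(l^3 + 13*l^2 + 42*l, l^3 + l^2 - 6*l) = l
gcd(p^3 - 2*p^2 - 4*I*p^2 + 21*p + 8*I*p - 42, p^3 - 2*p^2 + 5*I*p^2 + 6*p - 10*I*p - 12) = p - 2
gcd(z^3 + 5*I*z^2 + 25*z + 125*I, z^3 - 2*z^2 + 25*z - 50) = z^2 + 25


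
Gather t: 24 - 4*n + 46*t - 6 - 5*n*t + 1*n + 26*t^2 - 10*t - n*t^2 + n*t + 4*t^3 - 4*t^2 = -3*n + 4*t^3 + t^2*(22 - n) + t*(36 - 4*n) + 18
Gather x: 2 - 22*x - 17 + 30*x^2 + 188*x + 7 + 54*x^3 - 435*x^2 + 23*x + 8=54*x^3 - 405*x^2 + 189*x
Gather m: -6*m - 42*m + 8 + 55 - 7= 56 - 48*m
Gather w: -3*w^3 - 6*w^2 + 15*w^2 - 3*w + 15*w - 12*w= -3*w^3 + 9*w^2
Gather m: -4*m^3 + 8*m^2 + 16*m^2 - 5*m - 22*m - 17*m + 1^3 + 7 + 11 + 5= -4*m^3 + 24*m^2 - 44*m + 24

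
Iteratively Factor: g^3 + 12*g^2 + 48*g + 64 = (g + 4)*(g^2 + 8*g + 16) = (g + 4)^2*(g + 4)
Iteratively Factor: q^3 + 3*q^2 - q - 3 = (q + 1)*(q^2 + 2*q - 3) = (q - 1)*(q + 1)*(q + 3)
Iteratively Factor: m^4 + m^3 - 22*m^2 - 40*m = (m)*(m^3 + m^2 - 22*m - 40) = m*(m + 2)*(m^2 - m - 20) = m*(m - 5)*(m + 2)*(m + 4)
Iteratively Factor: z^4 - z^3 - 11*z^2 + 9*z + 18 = (z - 3)*(z^3 + 2*z^2 - 5*z - 6) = (z - 3)*(z + 3)*(z^2 - z - 2) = (z - 3)*(z + 1)*(z + 3)*(z - 2)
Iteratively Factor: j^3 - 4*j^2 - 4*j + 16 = (j + 2)*(j^2 - 6*j + 8) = (j - 4)*(j + 2)*(j - 2)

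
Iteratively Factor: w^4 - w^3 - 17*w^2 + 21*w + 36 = (w - 3)*(w^3 + 2*w^2 - 11*w - 12) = (w - 3)*(w + 1)*(w^2 + w - 12) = (w - 3)^2*(w + 1)*(w + 4)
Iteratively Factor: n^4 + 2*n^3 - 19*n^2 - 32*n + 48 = (n - 4)*(n^3 + 6*n^2 + 5*n - 12) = (n - 4)*(n + 3)*(n^2 + 3*n - 4) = (n - 4)*(n + 3)*(n + 4)*(n - 1)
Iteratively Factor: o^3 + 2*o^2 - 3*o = (o)*(o^2 + 2*o - 3) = o*(o + 3)*(o - 1)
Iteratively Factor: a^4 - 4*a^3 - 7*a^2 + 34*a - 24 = (a + 3)*(a^3 - 7*a^2 + 14*a - 8) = (a - 1)*(a + 3)*(a^2 - 6*a + 8) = (a - 4)*(a - 1)*(a + 3)*(a - 2)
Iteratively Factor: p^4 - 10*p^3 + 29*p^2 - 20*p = (p - 5)*(p^3 - 5*p^2 + 4*p) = p*(p - 5)*(p^2 - 5*p + 4) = p*(p - 5)*(p - 1)*(p - 4)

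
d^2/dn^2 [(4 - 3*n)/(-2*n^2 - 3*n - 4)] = 2*((3*n - 4)*(4*n + 3)^2 - (18*n + 1)*(2*n^2 + 3*n + 4))/(2*n^2 + 3*n + 4)^3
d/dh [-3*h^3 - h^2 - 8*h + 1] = -9*h^2 - 2*h - 8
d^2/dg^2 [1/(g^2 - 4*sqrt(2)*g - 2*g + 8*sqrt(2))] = 2*(-g^2 + 2*g + 4*sqrt(2)*g + 4*(-g + 1 + 2*sqrt(2))^2 - 8*sqrt(2))/(g^2 - 4*sqrt(2)*g - 2*g + 8*sqrt(2))^3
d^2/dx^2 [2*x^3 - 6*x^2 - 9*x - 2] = 12*x - 12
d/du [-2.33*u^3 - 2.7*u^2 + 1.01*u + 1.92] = -6.99*u^2 - 5.4*u + 1.01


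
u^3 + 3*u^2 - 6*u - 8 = (u - 2)*(u + 1)*(u + 4)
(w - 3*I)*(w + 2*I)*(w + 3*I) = w^3 + 2*I*w^2 + 9*w + 18*I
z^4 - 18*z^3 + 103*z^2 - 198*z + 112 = (z - 8)*(z - 7)*(z - 2)*(z - 1)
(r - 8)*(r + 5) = r^2 - 3*r - 40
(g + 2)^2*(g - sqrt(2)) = g^3 - sqrt(2)*g^2 + 4*g^2 - 4*sqrt(2)*g + 4*g - 4*sqrt(2)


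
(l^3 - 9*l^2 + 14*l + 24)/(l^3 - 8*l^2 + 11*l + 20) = (l - 6)/(l - 5)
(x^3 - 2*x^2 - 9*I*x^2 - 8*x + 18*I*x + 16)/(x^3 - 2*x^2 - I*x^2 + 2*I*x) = (x - 8*I)/x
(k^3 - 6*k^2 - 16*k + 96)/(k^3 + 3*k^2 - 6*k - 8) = (k^2 - 10*k + 24)/(k^2 - k - 2)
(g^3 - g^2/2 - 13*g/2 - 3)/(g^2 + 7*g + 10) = (2*g^2 - 5*g - 3)/(2*(g + 5))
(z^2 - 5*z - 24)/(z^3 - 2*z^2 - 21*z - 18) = (z - 8)/(z^2 - 5*z - 6)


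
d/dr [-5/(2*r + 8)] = 5/(2*(r + 4)^2)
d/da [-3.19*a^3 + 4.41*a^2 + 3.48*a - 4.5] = -9.57*a^2 + 8.82*a + 3.48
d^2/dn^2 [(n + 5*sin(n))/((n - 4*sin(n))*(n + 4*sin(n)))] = (-5*n^4*sin(n) - 64*n^3*sin(n)^2 - 20*n^3*cos(n) + 34*n^3 - 480*n^2*sin(n)^3 - 192*n^2*sin(n)*cos(n) + 510*n^2*sin(n) - 1024*n*sin(n)^4 - 960*n*sin(n)^2*cos(n) + 1632*n*sin(n)^2 - 1280*sin(n)^5 - 1024*sin(n)^3*cos(n) + 2720*sin(n)^3)/((n - 4*sin(n))^3*(n + 4*sin(n))^3)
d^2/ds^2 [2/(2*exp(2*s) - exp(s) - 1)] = 2*((1 - 8*exp(s))*(-2*exp(2*s) + exp(s) + 1) - 2*(4*exp(s) - 1)^2*exp(s))*exp(s)/(-2*exp(2*s) + exp(s) + 1)^3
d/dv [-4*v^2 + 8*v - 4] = 8 - 8*v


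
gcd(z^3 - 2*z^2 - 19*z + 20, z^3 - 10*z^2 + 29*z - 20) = z^2 - 6*z + 5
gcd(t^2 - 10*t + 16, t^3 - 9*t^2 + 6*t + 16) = t^2 - 10*t + 16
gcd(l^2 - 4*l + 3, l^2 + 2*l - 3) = l - 1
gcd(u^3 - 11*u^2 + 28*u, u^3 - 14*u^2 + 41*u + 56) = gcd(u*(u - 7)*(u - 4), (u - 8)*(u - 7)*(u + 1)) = u - 7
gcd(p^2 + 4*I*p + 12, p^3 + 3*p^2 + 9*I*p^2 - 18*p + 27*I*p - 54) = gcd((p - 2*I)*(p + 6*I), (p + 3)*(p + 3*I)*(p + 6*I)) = p + 6*I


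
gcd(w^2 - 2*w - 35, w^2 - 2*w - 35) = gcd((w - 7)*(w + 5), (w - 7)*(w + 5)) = w^2 - 2*w - 35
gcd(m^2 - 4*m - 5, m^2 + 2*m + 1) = m + 1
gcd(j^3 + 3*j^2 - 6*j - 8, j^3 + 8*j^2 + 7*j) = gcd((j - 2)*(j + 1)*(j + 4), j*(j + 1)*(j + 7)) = j + 1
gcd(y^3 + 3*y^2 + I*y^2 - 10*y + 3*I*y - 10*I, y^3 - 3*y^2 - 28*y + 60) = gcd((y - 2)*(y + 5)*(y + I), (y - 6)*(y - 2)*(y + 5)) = y^2 + 3*y - 10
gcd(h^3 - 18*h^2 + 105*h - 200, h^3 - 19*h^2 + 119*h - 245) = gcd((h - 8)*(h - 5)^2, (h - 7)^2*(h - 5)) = h - 5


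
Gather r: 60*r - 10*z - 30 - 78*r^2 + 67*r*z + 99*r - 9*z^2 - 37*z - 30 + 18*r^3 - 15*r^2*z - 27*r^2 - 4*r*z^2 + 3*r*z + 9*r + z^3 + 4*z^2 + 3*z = 18*r^3 + r^2*(-15*z - 105) + r*(-4*z^2 + 70*z + 168) + z^3 - 5*z^2 - 44*z - 60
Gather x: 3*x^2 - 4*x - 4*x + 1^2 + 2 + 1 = 3*x^2 - 8*x + 4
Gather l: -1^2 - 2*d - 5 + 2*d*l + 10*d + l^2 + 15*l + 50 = 8*d + l^2 + l*(2*d + 15) + 44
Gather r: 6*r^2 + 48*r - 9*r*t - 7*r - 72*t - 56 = 6*r^2 + r*(41 - 9*t) - 72*t - 56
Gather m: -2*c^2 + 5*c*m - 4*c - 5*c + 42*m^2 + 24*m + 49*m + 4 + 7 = -2*c^2 - 9*c + 42*m^2 + m*(5*c + 73) + 11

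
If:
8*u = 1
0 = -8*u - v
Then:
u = 1/8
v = -1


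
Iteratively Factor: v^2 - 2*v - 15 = (v - 5)*(v + 3)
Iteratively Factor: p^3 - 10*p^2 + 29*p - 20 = (p - 1)*(p^2 - 9*p + 20) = (p - 4)*(p - 1)*(p - 5)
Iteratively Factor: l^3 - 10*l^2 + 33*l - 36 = (l - 3)*(l^2 - 7*l + 12) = (l - 4)*(l - 3)*(l - 3)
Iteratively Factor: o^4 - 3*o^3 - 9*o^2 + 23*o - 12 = (o - 1)*(o^3 - 2*o^2 - 11*o + 12) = (o - 1)^2*(o^2 - o - 12) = (o - 1)^2*(o + 3)*(o - 4)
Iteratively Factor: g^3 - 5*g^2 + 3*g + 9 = (g - 3)*(g^2 - 2*g - 3) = (g - 3)^2*(g + 1)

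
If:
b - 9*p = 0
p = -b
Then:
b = 0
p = 0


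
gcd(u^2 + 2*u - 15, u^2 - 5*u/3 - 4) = u - 3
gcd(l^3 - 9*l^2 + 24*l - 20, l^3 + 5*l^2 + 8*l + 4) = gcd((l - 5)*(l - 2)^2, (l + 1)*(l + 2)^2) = 1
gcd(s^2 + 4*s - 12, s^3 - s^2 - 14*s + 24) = s - 2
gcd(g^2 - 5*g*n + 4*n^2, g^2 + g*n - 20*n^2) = g - 4*n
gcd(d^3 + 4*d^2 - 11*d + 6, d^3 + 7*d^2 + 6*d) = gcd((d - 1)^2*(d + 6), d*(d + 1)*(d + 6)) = d + 6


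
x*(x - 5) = x^2 - 5*x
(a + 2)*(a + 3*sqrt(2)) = a^2 + 2*a + 3*sqrt(2)*a + 6*sqrt(2)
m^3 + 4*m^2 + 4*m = m*(m + 2)^2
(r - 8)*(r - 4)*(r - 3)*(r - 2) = r^4 - 17*r^3 + 98*r^2 - 232*r + 192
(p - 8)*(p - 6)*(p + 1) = p^3 - 13*p^2 + 34*p + 48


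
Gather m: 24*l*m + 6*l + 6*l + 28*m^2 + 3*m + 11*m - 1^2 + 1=12*l + 28*m^2 + m*(24*l + 14)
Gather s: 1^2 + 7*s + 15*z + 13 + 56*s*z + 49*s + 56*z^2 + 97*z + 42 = s*(56*z + 56) + 56*z^2 + 112*z + 56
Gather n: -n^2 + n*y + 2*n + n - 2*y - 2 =-n^2 + n*(y + 3) - 2*y - 2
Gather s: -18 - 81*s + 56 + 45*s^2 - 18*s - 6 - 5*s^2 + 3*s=40*s^2 - 96*s + 32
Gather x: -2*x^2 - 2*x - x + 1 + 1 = -2*x^2 - 3*x + 2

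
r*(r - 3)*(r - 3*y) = r^3 - 3*r^2*y - 3*r^2 + 9*r*y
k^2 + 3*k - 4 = (k - 1)*(k + 4)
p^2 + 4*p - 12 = (p - 2)*(p + 6)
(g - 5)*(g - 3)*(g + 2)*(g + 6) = g^4 - 37*g^2 + 24*g + 180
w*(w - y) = w^2 - w*y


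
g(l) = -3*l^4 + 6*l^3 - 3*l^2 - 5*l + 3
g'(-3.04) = 516.72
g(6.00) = -2727.00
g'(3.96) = -491.68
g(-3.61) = -809.83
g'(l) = -12*l^3 + 18*l^2 - 6*l - 5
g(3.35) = -199.68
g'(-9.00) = 10255.00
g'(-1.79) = 132.24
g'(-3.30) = 642.06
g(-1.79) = -62.87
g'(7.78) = -4613.10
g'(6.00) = -1985.00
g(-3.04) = -434.31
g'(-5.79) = 2962.43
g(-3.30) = -584.57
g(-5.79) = -4604.85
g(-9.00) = -24252.00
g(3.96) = -428.99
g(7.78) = -8383.08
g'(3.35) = -274.24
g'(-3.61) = 815.79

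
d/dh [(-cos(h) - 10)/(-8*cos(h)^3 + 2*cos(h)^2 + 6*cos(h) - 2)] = (-119*sin(h)^2 - 14*cos(h) + 2*cos(3*h) + 88)*sin(h)/(2*(sin(h)^2 + cos(3*h))^2)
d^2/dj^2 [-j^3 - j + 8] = -6*j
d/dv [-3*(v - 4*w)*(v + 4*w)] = -6*v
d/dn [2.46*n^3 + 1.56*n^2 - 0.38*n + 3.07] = 7.38*n^2 + 3.12*n - 0.38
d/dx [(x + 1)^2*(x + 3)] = (x + 1)*(3*x + 7)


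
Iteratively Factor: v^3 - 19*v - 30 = (v - 5)*(v^2 + 5*v + 6) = (v - 5)*(v + 3)*(v + 2)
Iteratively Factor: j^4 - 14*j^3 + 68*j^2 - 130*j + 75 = (j - 5)*(j^3 - 9*j^2 + 23*j - 15) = (j - 5)^2*(j^2 - 4*j + 3) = (j - 5)^2*(j - 1)*(j - 3)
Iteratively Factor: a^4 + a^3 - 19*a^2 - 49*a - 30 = (a + 3)*(a^3 - 2*a^2 - 13*a - 10) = (a - 5)*(a + 3)*(a^2 + 3*a + 2) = (a - 5)*(a + 1)*(a + 3)*(a + 2)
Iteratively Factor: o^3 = (o)*(o^2) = o^2*(o)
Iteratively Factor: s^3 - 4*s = (s)*(s^2 - 4) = s*(s - 2)*(s + 2)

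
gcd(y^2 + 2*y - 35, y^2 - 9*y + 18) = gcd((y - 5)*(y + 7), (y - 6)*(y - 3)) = 1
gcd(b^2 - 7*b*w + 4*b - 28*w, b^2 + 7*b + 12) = b + 4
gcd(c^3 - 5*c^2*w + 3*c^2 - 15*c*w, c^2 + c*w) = c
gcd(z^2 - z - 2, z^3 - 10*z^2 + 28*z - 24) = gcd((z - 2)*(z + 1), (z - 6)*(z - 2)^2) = z - 2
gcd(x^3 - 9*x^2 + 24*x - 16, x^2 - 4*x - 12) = 1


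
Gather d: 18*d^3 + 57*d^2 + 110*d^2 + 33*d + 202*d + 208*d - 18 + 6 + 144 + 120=18*d^3 + 167*d^2 + 443*d + 252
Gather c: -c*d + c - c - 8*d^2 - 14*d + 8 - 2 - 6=-c*d - 8*d^2 - 14*d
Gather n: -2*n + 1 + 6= 7 - 2*n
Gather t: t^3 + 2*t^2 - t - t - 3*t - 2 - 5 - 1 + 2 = t^3 + 2*t^2 - 5*t - 6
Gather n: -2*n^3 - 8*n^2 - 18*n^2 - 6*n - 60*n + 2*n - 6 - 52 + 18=-2*n^3 - 26*n^2 - 64*n - 40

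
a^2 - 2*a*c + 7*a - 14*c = (a + 7)*(a - 2*c)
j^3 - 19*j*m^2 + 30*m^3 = (j - 3*m)*(j - 2*m)*(j + 5*m)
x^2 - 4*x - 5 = (x - 5)*(x + 1)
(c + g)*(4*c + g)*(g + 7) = 4*c^2*g + 28*c^2 + 5*c*g^2 + 35*c*g + g^3 + 7*g^2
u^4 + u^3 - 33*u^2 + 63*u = u*(u - 3)^2*(u + 7)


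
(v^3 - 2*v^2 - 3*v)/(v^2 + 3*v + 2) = v*(v - 3)/(v + 2)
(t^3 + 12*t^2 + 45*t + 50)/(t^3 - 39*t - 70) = (t + 5)/(t - 7)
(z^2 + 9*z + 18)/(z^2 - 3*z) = (z^2 + 9*z + 18)/(z*(z - 3))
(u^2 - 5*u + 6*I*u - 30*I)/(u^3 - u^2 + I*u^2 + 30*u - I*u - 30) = (u - 5)/(u^2 - u*(1 + 5*I) + 5*I)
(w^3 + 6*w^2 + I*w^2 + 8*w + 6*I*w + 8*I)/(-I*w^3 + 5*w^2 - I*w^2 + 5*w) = (I*w^3 + w^2*(-1 + 6*I) + 2*w*(-3 + 4*I) - 8)/(w*(w^2 + w*(1 + 5*I) + 5*I))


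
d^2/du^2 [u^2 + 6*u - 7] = 2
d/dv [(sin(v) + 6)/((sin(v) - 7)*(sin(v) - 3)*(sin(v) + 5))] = (-2*sin(v)^3 - 13*sin(v)^2 + 60*sin(v) + 279)*cos(v)/((sin(v) - 7)^2*(sin(v) - 3)^2*(sin(v) + 5)^2)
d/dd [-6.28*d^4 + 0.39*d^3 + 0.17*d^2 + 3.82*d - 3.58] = -25.12*d^3 + 1.17*d^2 + 0.34*d + 3.82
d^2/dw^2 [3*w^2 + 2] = 6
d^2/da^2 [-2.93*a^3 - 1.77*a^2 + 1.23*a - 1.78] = -17.58*a - 3.54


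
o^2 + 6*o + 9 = (o + 3)^2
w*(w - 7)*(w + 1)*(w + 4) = w^4 - 2*w^3 - 31*w^2 - 28*w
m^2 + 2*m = m*(m + 2)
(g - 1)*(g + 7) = g^2 + 6*g - 7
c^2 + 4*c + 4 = (c + 2)^2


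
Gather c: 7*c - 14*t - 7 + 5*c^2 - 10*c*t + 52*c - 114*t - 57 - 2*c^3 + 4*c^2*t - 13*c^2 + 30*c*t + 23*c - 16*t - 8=-2*c^3 + c^2*(4*t - 8) + c*(20*t + 82) - 144*t - 72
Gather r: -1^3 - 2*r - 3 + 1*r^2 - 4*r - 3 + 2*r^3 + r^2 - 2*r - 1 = 2*r^3 + 2*r^2 - 8*r - 8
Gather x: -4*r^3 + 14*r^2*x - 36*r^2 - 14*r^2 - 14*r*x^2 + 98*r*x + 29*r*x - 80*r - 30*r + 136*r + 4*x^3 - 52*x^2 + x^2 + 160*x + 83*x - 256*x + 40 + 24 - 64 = -4*r^3 - 50*r^2 + 26*r + 4*x^3 + x^2*(-14*r - 51) + x*(14*r^2 + 127*r - 13)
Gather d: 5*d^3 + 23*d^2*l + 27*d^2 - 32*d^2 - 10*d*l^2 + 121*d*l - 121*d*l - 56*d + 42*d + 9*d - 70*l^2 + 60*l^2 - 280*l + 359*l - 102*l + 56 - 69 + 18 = 5*d^3 + d^2*(23*l - 5) + d*(-10*l^2 - 5) - 10*l^2 - 23*l + 5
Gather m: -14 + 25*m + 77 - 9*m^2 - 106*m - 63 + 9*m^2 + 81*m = 0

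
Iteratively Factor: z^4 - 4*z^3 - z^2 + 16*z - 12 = (z + 2)*(z^3 - 6*z^2 + 11*z - 6) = (z - 1)*(z + 2)*(z^2 - 5*z + 6) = (z - 2)*(z - 1)*(z + 2)*(z - 3)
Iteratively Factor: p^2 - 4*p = (p)*(p - 4)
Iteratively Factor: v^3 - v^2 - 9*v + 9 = (v - 1)*(v^2 - 9) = (v - 1)*(v + 3)*(v - 3)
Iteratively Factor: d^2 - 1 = (d - 1)*(d + 1)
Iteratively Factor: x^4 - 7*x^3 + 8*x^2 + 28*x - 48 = (x - 4)*(x^3 - 3*x^2 - 4*x + 12) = (x - 4)*(x - 3)*(x^2 - 4) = (x - 4)*(x - 3)*(x + 2)*(x - 2)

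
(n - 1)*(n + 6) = n^2 + 5*n - 6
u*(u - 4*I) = u^2 - 4*I*u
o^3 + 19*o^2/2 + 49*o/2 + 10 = (o + 1/2)*(o + 4)*(o + 5)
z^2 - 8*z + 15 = (z - 5)*(z - 3)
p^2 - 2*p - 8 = (p - 4)*(p + 2)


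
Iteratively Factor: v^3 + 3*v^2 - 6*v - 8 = (v + 1)*(v^2 + 2*v - 8) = (v + 1)*(v + 4)*(v - 2)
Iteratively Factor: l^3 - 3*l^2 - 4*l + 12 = (l - 3)*(l^2 - 4) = (l - 3)*(l + 2)*(l - 2)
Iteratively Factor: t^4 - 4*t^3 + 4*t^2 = (t - 2)*(t^3 - 2*t^2) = t*(t - 2)*(t^2 - 2*t) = t^2*(t - 2)*(t - 2)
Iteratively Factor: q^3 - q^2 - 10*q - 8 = (q - 4)*(q^2 + 3*q + 2) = (q - 4)*(q + 1)*(q + 2)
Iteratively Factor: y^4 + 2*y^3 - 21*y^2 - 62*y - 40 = (y - 5)*(y^3 + 7*y^2 + 14*y + 8) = (y - 5)*(y + 4)*(y^2 + 3*y + 2) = (y - 5)*(y + 2)*(y + 4)*(y + 1)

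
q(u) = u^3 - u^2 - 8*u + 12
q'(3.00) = 13.00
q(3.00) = 6.00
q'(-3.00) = 25.00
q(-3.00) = 0.00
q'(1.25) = -5.81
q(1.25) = 2.39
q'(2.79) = 9.77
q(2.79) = 3.61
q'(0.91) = -7.34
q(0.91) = 4.65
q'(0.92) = -7.30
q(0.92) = 4.57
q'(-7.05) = 155.21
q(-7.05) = -331.71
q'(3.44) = 20.62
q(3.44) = 13.35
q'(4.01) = 32.22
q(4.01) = 28.32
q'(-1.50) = 1.75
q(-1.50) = 18.38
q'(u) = 3*u^2 - 2*u - 8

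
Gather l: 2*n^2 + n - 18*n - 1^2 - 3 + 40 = 2*n^2 - 17*n + 36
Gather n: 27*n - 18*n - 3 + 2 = 9*n - 1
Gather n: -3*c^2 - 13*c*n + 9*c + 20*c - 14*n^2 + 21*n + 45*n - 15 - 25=-3*c^2 + 29*c - 14*n^2 + n*(66 - 13*c) - 40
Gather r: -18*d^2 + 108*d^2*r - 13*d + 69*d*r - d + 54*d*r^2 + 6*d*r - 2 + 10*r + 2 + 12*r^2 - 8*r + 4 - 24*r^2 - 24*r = -18*d^2 - 14*d + r^2*(54*d - 12) + r*(108*d^2 + 75*d - 22) + 4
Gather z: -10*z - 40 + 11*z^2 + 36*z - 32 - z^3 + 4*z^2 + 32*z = -z^3 + 15*z^2 + 58*z - 72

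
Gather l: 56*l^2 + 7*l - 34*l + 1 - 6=56*l^2 - 27*l - 5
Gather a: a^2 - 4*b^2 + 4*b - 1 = a^2 - 4*b^2 + 4*b - 1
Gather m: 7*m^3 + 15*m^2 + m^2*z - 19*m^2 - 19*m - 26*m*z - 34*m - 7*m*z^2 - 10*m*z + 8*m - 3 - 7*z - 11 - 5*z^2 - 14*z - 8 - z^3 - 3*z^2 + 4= 7*m^3 + m^2*(z - 4) + m*(-7*z^2 - 36*z - 45) - z^3 - 8*z^2 - 21*z - 18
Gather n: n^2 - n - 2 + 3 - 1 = n^2 - n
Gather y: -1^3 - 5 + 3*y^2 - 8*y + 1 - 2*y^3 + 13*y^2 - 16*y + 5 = -2*y^3 + 16*y^2 - 24*y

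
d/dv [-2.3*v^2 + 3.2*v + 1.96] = 3.2 - 4.6*v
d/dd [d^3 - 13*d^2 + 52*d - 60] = 3*d^2 - 26*d + 52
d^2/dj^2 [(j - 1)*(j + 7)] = 2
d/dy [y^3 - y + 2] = 3*y^2 - 1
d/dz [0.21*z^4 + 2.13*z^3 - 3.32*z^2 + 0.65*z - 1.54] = 0.84*z^3 + 6.39*z^2 - 6.64*z + 0.65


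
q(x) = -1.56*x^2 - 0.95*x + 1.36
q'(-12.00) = 36.49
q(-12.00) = -211.88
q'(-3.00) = 8.41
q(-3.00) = -9.83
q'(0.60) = -2.82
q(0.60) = 0.23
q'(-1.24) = 2.92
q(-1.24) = 0.14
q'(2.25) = -7.97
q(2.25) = -8.68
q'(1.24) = -4.82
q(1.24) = -2.22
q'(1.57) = -5.85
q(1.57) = -3.98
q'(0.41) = -2.23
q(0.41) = 0.71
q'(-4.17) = 12.06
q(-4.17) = -21.81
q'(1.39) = -5.29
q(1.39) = -2.97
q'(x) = -3.12*x - 0.95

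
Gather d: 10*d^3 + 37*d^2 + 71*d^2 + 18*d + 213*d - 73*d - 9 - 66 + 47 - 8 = 10*d^3 + 108*d^2 + 158*d - 36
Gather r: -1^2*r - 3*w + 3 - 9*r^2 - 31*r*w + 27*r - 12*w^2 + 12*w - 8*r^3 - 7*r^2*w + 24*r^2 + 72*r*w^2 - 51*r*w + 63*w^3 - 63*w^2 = -8*r^3 + r^2*(15 - 7*w) + r*(72*w^2 - 82*w + 26) + 63*w^3 - 75*w^2 + 9*w + 3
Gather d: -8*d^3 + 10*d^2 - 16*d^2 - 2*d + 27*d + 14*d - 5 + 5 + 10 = -8*d^3 - 6*d^2 + 39*d + 10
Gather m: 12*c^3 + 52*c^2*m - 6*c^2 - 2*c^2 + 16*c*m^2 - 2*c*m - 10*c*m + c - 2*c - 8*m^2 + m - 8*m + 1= 12*c^3 - 8*c^2 - c + m^2*(16*c - 8) + m*(52*c^2 - 12*c - 7) + 1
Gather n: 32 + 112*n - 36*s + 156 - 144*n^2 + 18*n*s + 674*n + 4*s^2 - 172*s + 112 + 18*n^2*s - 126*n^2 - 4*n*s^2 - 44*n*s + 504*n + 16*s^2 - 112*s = n^2*(18*s - 270) + n*(-4*s^2 - 26*s + 1290) + 20*s^2 - 320*s + 300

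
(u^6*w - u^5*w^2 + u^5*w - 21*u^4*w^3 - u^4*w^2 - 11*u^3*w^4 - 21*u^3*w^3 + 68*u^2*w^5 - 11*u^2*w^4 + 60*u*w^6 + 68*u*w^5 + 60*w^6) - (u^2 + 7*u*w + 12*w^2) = u^6*w - u^5*w^2 + u^5*w - 21*u^4*w^3 - u^4*w^2 - 11*u^3*w^4 - 21*u^3*w^3 + 68*u^2*w^5 - 11*u^2*w^4 - u^2 + 60*u*w^6 + 68*u*w^5 - 7*u*w + 60*w^6 - 12*w^2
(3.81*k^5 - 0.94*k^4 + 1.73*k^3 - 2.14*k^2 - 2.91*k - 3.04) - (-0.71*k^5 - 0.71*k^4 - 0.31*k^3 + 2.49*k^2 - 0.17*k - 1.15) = 4.52*k^5 - 0.23*k^4 + 2.04*k^3 - 4.63*k^2 - 2.74*k - 1.89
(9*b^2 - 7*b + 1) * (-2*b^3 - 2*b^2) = -18*b^5 - 4*b^4 + 12*b^3 - 2*b^2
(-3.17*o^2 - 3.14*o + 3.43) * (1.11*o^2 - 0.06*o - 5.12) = -3.5187*o^4 - 3.2952*o^3 + 20.2261*o^2 + 15.871*o - 17.5616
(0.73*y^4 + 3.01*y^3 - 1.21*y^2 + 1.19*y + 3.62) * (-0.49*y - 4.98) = -0.3577*y^5 - 5.1103*y^4 - 14.3969*y^3 + 5.4427*y^2 - 7.7*y - 18.0276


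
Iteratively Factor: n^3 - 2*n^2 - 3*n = (n + 1)*(n^2 - 3*n) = (n - 3)*(n + 1)*(n)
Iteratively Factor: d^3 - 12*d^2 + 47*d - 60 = (d - 4)*(d^2 - 8*d + 15) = (d - 5)*(d - 4)*(d - 3)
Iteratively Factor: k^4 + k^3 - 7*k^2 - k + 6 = (k + 3)*(k^3 - 2*k^2 - k + 2) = (k - 2)*(k + 3)*(k^2 - 1) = (k - 2)*(k + 1)*(k + 3)*(k - 1)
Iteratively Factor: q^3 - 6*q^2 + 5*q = (q)*(q^2 - 6*q + 5) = q*(q - 1)*(q - 5)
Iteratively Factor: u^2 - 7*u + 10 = (u - 2)*(u - 5)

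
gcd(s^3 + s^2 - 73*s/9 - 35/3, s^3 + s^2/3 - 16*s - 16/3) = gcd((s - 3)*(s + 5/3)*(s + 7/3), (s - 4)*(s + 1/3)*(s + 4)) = 1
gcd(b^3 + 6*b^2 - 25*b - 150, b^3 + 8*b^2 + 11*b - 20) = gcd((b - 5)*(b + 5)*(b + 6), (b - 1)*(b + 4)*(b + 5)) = b + 5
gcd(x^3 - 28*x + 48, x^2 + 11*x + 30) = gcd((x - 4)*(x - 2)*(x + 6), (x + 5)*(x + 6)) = x + 6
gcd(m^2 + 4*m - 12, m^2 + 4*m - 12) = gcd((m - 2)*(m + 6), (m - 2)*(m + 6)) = m^2 + 4*m - 12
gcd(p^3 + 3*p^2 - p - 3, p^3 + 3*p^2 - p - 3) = p^3 + 3*p^2 - p - 3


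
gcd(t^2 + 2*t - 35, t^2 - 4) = 1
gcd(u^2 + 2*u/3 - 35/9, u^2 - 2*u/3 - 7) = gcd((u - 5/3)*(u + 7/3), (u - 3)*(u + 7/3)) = u + 7/3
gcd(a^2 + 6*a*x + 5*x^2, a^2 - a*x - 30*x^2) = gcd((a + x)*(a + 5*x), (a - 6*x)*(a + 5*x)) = a + 5*x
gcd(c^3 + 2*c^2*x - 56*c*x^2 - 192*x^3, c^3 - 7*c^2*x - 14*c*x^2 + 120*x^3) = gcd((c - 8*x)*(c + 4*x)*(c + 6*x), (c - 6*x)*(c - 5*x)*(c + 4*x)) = c + 4*x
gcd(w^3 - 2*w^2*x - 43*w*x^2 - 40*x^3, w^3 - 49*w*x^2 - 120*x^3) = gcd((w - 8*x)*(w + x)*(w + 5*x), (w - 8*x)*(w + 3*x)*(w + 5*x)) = -w^2 + 3*w*x + 40*x^2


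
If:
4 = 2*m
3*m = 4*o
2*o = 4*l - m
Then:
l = 5/4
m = 2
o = 3/2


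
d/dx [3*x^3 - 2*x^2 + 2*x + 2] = 9*x^2 - 4*x + 2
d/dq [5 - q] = -1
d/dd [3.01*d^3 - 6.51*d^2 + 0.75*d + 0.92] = 9.03*d^2 - 13.02*d + 0.75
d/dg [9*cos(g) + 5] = -9*sin(g)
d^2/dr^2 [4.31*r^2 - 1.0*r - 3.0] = 8.62000000000000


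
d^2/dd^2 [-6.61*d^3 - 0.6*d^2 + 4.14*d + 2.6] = -39.66*d - 1.2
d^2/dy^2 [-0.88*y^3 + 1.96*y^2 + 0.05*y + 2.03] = 3.92 - 5.28*y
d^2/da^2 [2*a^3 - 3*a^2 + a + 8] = 12*a - 6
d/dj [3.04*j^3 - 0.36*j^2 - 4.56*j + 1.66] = 9.12*j^2 - 0.72*j - 4.56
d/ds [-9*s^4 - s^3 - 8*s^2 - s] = -36*s^3 - 3*s^2 - 16*s - 1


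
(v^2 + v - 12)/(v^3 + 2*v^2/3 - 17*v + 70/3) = 3*(v^2 + v - 12)/(3*v^3 + 2*v^2 - 51*v + 70)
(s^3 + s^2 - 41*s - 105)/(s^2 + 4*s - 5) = (s^2 - 4*s - 21)/(s - 1)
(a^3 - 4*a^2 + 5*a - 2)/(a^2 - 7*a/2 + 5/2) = 2*(a^2 - 3*a + 2)/(2*a - 5)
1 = 1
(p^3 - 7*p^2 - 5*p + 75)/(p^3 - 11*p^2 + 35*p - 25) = (p + 3)/(p - 1)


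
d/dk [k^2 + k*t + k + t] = 2*k + t + 1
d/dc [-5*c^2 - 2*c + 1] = -10*c - 2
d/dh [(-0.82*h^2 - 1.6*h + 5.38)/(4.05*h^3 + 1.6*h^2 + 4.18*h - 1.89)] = (3.321*h^4 + 12.96*h^3 - 66.2346*h^2 - 14.1164*h - 19.4644)/(16.4025*h^6 + 12.96*h^5 + 36.418*h^4 - 1.933*h^3 + 11.4244*h^2 - 15.8004*h + 3.5721)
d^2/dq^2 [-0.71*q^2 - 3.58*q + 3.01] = -1.42000000000000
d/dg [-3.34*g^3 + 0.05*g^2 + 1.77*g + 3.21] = -10.02*g^2 + 0.1*g + 1.77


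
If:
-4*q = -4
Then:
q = 1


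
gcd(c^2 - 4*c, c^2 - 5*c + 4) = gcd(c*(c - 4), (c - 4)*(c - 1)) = c - 4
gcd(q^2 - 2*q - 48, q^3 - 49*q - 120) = q - 8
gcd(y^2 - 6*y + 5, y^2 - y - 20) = y - 5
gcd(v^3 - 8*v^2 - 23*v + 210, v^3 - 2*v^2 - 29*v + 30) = v^2 - v - 30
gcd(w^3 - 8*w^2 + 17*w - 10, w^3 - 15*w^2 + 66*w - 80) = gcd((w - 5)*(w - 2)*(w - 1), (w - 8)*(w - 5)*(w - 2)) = w^2 - 7*w + 10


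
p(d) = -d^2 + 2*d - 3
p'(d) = 2 - 2*d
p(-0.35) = -3.82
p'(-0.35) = 2.70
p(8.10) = -52.41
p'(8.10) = -14.20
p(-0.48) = -4.19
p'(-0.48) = 2.96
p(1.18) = -2.03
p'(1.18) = -0.36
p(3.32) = -7.38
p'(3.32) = -4.64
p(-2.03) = -11.18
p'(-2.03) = 6.06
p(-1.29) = -7.24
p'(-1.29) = 4.58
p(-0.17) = -3.37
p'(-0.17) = 2.34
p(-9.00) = -102.00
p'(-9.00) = 20.00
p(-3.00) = -18.00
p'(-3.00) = 8.00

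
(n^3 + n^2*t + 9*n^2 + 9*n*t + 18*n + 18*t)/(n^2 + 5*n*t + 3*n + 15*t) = (n^2 + n*t + 6*n + 6*t)/(n + 5*t)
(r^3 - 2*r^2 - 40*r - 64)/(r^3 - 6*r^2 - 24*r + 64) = (r + 2)/(r - 2)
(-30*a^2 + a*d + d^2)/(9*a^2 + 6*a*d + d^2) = (-30*a^2 + a*d + d^2)/(9*a^2 + 6*a*d + d^2)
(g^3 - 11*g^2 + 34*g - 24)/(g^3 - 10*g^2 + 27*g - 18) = (g - 4)/(g - 3)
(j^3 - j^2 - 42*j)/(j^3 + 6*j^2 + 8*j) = (j^2 - j - 42)/(j^2 + 6*j + 8)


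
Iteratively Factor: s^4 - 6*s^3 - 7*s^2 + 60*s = (s + 3)*(s^3 - 9*s^2 + 20*s) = (s - 4)*(s + 3)*(s^2 - 5*s) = s*(s - 4)*(s + 3)*(s - 5)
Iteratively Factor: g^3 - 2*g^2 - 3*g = (g - 3)*(g^2 + g) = (g - 3)*(g + 1)*(g)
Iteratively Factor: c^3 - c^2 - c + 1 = (c - 1)*(c^2 - 1) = (c - 1)*(c + 1)*(c - 1)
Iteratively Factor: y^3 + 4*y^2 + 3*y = (y + 3)*(y^2 + y) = y*(y + 3)*(y + 1)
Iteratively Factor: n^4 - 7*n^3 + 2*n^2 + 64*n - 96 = (n - 2)*(n^3 - 5*n^2 - 8*n + 48) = (n - 4)*(n - 2)*(n^2 - n - 12) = (n - 4)*(n - 2)*(n + 3)*(n - 4)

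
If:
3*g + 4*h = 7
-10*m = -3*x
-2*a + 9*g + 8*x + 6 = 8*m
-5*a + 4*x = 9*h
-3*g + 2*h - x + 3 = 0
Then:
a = -691/130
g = 383/117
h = -55/78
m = -321/130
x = -107/13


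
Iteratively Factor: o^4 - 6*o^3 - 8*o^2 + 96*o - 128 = (o - 2)*(o^3 - 4*o^2 - 16*o + 64) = (o - 2)*(o + 4)*(o^2 - 8*o + 16) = (o - 4)*(o - 2)*(o + 4)*(o - 4)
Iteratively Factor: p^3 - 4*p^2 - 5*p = (p - 5)*(p^2 + p) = (p - 5)*(p + 1)*(p)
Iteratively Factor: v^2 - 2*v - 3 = (v + 1)*(v - 3)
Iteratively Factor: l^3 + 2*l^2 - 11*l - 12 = (l + 4)*(l^2 - 2*l - 3) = (l + 1)*(l + 4)*(l - 3)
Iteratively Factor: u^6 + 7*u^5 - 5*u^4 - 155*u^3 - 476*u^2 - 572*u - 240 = (u + 1)*(u^5 + 6*u^4 - 11*u^3 - 144*u^2 - 332*u - 240) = (u + 1)*(u + 3)*(u^4 + 3*u^3 - 20*u^2 - 84*u - 80) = (u + 1)*(u + 3)*(u + 4)*(u^3 - u^2 - 16*u - 20) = (u - 5)*(u + 1)*(u + 3)*(u + 4)*(u^2 + 4*u + 4) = (u - 5)*(u + 1)*(u + 2)*(u + 3)*(u + 4)*(u + 2)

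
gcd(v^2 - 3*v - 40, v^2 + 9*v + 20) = v + 5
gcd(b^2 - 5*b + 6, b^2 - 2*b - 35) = 1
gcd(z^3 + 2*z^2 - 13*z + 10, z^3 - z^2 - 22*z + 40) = z^2 + 3*z - 10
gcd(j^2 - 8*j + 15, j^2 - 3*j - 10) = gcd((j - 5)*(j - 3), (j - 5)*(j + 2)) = j - 5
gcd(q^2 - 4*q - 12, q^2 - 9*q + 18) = q - 6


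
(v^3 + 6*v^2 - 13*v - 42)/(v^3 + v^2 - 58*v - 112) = (v - 3)/(v - 8)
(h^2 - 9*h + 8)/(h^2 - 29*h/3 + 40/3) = 3*(h - 1)/(3*h - 5)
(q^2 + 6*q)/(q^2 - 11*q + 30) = q*(q + 6)/(q^2 - 11*q + 30)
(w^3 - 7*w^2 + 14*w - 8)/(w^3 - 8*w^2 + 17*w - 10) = (w - 4)/(w - 5)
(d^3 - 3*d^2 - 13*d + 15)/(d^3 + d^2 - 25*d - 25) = (d^2 + 2*d - 3)/(d^2 + 6*d + 5)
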